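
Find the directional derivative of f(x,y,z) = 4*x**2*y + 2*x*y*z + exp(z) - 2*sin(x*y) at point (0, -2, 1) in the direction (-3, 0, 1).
sqrt(10)*E/10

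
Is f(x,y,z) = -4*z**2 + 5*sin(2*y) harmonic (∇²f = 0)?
No, ∇²f = -20*sin(2*y) - 8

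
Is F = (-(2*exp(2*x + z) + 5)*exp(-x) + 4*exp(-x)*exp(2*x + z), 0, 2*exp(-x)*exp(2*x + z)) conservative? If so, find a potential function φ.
Yes, F is conservative. φ = (2*exp(2*x + z) + 5)*exp(-x)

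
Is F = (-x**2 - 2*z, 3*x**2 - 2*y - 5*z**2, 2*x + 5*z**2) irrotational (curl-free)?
No, ∇×F = (10*z, -4, 6*x)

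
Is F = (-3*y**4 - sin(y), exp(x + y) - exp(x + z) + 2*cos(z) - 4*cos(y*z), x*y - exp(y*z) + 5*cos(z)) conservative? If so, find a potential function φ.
No, ∇×F = (x - 4*y*sin(y*z) - z*exp(y*z) + exp(x + z) + 2*sin(z), -y, 12*y**3 + exp(x + y) - exp(x + z) + cos(y)) ≠ 0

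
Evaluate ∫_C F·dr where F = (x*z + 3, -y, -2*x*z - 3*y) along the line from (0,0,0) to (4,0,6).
-52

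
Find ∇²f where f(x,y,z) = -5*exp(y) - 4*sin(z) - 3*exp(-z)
-5*exp(y) + 4*sin(z) - 3*exp(-z)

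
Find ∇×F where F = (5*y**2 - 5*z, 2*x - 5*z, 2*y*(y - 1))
(4*y + 3, -5, 2 - 10*y)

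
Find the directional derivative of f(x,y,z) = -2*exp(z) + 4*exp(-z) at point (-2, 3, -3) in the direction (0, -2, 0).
0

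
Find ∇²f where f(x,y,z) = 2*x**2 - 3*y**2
-2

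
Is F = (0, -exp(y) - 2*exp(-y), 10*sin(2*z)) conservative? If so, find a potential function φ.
Yes, F is conservative. φ = -exp(y) - 5*cos(2*z) + 2*exp(-y)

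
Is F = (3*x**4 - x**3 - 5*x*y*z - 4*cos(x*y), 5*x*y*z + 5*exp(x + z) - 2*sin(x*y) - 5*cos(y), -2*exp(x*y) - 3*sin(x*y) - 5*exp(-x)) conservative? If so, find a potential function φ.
No, ∇×F = (-5*x*y - 2*x*exp(x*y) - 3*x*cos(x*y) - 5*exp(x + z), (y*(-5*x + 2*exp(x*y) + 3*cos(x*y))*exp(x) - 5)*exp(-x), 5*x*z - 4*x*sin(x*y) + 5*y*z - 2*y*cos(x*y) + 5*exp(x + z)) ≠ 0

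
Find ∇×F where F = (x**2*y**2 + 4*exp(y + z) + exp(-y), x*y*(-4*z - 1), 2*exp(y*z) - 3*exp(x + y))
(4*x*y + 2*z*exp(y*z) - 3*exp(x + y), 3*exp(x + y) + 4*exp(y + z), -2*x**2*y - 4*y*z - y - 4*exp(y + z) + exp(-y))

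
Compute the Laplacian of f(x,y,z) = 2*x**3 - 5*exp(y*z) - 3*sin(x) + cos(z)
12*x - 5*y**2*exp(y*z) - 5*z**2*exp(y*z) + 3*sin(x) - cos(z)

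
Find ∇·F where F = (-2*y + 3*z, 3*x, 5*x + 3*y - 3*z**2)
-6*z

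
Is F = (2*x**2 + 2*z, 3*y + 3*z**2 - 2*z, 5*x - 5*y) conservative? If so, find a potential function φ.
No, ∇×F = (-6*z - 3, -3, 0) ≠ 0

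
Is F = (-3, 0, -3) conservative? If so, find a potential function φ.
Yes, F is conservative. φ = -3*x - 3*z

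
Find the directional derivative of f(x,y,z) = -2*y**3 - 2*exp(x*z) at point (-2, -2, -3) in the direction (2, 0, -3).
0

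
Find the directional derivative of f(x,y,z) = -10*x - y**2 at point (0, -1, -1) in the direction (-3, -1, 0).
14*sqrt(10)/5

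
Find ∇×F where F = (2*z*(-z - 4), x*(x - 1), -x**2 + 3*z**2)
(0, 2*x - 4*z - 8, 2*x - 1)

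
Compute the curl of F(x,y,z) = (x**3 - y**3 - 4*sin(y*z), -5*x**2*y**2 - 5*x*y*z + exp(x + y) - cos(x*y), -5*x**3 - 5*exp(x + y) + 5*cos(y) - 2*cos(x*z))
(5*x*y - 5*exp(x + y) - 5*sin(y), 15*x**2 - 4*y*cos(y*z) - 2*z*sin(x*z) + 5*exp(x + y), -10*x*y**2 + 3*y**2 - 5*y*z + y*sin(x*y) + 4*z*cos(y*z) + exp(x + y))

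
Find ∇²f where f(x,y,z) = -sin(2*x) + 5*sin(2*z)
4*sin(2*x) - 20*sin(2*z)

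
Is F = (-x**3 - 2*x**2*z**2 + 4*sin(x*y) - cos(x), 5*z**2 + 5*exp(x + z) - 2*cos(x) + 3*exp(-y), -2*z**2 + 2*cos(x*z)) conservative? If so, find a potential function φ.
No, ∇×F = (-10*z - 5*exp(x + z), 2*z*(-2*x**2 + sin(x*z)), -4*x*cos(x*y) + 5*exp(x + z) + 2*sin(x)) ≠ 0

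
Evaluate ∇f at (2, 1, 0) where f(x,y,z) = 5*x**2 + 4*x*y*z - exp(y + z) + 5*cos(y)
(20, -5*sin(1) - E, 8 - E)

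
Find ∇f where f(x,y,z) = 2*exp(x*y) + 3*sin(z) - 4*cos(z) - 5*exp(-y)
(2*y*exp(x*y), 2*x*exp(x*y) + 5*exp(-y), 4*sin(z) + 3*cos(z))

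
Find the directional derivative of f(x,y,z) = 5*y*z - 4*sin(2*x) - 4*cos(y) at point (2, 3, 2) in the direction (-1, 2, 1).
sqrt(6)*(8*cos(4) + 8*sin(3) + 35)/6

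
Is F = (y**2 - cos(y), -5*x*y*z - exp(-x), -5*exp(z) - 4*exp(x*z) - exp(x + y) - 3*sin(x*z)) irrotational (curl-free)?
No, ∇×F = (5*x*y - exp(x + y), 4*z*exp(x*z) + 3*z*cos(x*z) + exp(x + y), -5*y*z - 2*y - sin(y) + exp(-x))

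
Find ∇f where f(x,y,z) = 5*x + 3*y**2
(5, 6*y, 0)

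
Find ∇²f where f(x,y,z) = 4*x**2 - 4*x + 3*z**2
14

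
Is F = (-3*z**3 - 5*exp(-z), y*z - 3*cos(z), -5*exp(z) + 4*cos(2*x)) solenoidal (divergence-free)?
No, ∇·F = z - 5*exp(z)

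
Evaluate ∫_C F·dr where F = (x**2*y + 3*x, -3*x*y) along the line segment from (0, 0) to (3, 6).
-54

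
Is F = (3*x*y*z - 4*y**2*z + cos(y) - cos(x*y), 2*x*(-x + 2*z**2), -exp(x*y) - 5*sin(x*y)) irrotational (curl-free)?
No, ∇×F = (-x*(8*z + exp(x*y) + 5*cos(x*y)), y*(3*x - 4*y + exp(x*y) + 5*cos(x*y)), -3*x*z - x*sin(x*y) - 4*x + 8*y*z + 4*z**2 + sin(y))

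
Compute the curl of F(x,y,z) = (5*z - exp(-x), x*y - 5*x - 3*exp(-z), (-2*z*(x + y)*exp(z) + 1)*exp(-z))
(-2*z - 3*exp(-z), 2*z + 5, y - 5)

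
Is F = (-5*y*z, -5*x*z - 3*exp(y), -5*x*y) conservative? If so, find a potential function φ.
Yes, F is conservative. φ = -5*x*y*z - 3*exp(y)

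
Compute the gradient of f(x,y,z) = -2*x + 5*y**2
(-2, 10*y, 0)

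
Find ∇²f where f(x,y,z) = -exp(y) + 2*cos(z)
-exp(y) - 2*cos(z)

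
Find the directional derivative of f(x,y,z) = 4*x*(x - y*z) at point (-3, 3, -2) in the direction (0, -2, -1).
12*sqrt(5)/5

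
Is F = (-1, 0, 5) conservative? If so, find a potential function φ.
Yes, F is conservative. φ = -x + 5*z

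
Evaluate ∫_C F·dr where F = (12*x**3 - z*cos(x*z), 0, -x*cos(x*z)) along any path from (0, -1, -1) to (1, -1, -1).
sin(1) + 3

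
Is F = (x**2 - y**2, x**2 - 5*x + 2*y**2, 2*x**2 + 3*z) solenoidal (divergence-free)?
No, ∇·F = 2*x + 4*y + 3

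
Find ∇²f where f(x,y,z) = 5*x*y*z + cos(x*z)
(-x**2 - z**2)*cos(x*z)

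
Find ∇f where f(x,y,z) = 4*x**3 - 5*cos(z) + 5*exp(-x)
(12*x**2 - 5*exp(-x), 0, 5*sin(z))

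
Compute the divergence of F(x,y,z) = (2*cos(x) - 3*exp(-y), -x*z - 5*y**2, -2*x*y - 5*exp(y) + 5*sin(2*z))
-10*y - 2*sin(x) + 10*cos(2*z)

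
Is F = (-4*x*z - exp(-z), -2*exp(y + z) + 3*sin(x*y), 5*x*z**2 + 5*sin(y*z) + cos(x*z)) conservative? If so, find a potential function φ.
No, ∇×F = (5*z*cos(y*z) + 2*exp(y + z), -4*x - 5*z**2 + z*sin(x*z) + exp(-z), 3*y*cos(x*y)) ≠ 0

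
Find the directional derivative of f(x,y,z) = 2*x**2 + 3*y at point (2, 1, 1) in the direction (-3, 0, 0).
-8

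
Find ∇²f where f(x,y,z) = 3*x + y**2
2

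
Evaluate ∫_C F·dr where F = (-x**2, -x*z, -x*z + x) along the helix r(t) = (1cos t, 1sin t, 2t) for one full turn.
-2*pi**2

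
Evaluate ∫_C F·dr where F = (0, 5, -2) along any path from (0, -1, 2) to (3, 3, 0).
24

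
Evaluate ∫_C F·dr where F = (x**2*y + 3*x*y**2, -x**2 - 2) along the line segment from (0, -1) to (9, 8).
9441/2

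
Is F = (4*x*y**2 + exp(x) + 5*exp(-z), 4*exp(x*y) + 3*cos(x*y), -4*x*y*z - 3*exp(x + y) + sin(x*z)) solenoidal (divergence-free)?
No, ∇·F = -4*x*y + 4*x*exp(x*y) - 3*x*sin(x*y) + x*cos(x*z) + 4*y**2 + exp(x)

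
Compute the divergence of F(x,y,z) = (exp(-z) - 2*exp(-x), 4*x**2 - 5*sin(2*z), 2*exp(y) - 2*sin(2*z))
-4*cos(2*z) + 2*exp(-x)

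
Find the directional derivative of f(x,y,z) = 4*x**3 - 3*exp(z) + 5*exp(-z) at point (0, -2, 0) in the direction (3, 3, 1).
-8*sqrt(19)/19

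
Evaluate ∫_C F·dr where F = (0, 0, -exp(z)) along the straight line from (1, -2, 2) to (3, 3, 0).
-1 + exp(2)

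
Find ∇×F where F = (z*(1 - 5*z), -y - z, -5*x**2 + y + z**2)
(2, 10*x - 10*z + 1, 0)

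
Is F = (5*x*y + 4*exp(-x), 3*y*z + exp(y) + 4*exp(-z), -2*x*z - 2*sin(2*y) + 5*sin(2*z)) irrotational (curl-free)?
No, ∇×F = (-3*y - 4*cos(2*y) + 4*exp(-z), 2*z, -5*x)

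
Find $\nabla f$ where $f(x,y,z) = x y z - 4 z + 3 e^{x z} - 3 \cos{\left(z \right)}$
(z*(y + 3*exp(x*z)), x*z, x*y + 3*x*exp(x*z) + 3*sin(z) - 4)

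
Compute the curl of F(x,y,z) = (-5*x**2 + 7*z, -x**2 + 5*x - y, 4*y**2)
(8*y, 7, 5 - 2*x)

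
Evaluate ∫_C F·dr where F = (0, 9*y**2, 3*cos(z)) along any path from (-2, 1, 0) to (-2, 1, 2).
3*sin(2)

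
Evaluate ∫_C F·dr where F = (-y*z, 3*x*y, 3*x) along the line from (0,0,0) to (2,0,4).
12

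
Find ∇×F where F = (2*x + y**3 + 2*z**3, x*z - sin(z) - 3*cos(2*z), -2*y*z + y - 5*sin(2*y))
(-x - 2*z - 6*sin(2*z) - 10*cos(2*y) + cos(z) + 1, 6*z**2, -3*y**2 + z)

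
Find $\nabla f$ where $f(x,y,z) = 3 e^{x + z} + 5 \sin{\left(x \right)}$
(3*exp(x + z) + 5*cos(x), 0, 3*exp(x + z))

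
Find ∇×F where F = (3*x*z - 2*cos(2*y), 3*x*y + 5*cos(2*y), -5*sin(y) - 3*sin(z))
(-5*cos(y), 3*x, 3*y - 4*sin(2*y))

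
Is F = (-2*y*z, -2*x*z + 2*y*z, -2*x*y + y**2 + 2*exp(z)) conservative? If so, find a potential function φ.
Yes, F is conservative. φ = -2*x*y*z + y**2*z + 2*exp(z)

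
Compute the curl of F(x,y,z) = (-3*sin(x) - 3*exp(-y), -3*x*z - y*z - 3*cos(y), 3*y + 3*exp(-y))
(3*x + y + 3 - 3*exp(-y), 0, -3*z - 3*exp(-y))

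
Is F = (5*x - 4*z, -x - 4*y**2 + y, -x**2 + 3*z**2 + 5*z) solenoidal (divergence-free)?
No, ∇·F = -8*y + 6*z + 11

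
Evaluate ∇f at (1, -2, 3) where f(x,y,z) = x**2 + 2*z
(2, 0, 2)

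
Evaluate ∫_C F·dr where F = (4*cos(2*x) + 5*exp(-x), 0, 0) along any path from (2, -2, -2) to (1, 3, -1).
-5*exp(-1) + 5*exp(-2) - 2*sin(4) + 2*sin(2)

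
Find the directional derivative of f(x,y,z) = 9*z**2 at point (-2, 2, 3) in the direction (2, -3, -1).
-27*sqrt(14)/7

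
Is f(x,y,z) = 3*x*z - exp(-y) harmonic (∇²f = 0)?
No, ∇²f = -exp(-y)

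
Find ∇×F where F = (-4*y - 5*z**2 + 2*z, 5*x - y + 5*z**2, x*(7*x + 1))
(-10*z, -14*x - 10*z + 1, 9)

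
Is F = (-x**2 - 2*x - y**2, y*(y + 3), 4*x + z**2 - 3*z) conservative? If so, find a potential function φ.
No, ∇×F = (0, -4, 2*y) ≠ 0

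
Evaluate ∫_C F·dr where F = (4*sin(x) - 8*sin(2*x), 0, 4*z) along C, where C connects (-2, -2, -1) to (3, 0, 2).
4*cos(2) - 4*cos(4) + 4*cos(6) - 4*cos(3) + 6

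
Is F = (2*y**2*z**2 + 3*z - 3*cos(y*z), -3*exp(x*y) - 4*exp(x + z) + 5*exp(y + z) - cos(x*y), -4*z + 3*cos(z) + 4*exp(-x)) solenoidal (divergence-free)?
No, ∇·F = -3*x*exp(x*y) + x*sin(x*y) + 5*exp(y + z) - 3*sin(z) - 4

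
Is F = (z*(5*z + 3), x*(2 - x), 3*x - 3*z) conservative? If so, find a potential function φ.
No, ∇×F = (0, 10*z, 2 - 2*x) ≠ 0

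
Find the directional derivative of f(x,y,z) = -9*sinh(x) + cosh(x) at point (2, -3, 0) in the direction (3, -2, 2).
3*sqrt(17)*(-9*cosh(2) + sinh(2))/17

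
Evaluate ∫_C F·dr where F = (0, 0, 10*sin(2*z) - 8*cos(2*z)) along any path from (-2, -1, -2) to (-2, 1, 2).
-8*sin(4)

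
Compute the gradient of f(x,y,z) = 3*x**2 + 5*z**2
(6*x, 0, 10*z)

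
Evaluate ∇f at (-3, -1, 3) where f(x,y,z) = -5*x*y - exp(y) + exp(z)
(5, 15 - exp(-1), exp(3))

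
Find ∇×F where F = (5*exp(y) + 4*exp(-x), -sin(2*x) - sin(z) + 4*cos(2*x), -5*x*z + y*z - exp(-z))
(z + cos(z), 5*z, -5*exp(y) - 8*sin(2*x) - 2*cos(2*x))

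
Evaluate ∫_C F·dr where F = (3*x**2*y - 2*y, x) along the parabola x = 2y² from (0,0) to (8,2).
6032/7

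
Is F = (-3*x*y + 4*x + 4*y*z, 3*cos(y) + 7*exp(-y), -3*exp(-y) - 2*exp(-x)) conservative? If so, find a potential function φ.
No, ∇×F = (3*exp(-y), 4*y - 2*exp(-x), 3*x - 4*z) ≠ 0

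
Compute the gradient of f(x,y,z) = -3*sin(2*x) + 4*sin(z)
(-6*cos(2*x), 0, 4*cos(z))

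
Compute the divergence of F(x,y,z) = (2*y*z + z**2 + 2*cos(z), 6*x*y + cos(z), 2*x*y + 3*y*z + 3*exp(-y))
6*x + 3*y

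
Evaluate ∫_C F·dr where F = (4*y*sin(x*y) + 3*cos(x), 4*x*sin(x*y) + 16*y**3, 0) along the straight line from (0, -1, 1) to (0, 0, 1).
-4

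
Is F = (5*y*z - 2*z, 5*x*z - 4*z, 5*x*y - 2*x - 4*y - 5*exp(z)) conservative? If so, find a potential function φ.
Yes, F is conservative. φ = 5*x*y*z - 2*x*z - 4*y*z - 5*exp(z)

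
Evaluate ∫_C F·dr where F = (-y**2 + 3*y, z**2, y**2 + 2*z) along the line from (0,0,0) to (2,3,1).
8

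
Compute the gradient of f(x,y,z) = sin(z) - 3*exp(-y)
(0, 3*exp(-y), cos(z))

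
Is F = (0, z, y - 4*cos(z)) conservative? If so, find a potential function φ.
Yes, F is conservative. φ = y*z - 4*sin(z)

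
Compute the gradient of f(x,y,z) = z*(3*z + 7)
(0, 0, 6*z + 7)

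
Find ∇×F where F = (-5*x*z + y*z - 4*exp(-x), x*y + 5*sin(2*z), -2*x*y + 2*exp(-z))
(-2*x - 10*cos(2*z), -5*x + 3*y, y - z)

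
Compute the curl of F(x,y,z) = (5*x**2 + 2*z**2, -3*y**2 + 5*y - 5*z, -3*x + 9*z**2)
(5, 4*z + 3, 0)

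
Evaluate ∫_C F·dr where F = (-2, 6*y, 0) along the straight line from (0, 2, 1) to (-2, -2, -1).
4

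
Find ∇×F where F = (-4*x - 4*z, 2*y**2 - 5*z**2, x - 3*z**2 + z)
(10*z, -5, 0)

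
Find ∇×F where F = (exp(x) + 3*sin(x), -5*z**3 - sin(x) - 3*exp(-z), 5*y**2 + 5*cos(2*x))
(10*y + 15*z**2 - 3*exp(-z), 10*sin(2*x), -cos(x))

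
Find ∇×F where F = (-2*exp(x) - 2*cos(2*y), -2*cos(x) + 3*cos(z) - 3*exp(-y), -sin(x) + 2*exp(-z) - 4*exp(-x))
(3*sin(z), cos(x) - 4*exp(-x), 2*sin(x) - 4*sin(2*y))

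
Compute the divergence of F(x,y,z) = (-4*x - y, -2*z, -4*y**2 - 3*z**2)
-6*z - 4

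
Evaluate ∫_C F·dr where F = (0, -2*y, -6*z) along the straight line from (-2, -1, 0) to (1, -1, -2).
-12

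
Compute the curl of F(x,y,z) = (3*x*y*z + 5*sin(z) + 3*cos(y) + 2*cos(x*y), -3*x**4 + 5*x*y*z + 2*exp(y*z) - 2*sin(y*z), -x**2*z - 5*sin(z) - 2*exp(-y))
((y*(-5*x - 2*exp(y*z) + 2*cos(y*z))*exp(y) + 2)*exp(-y), 3*x*y + 2*x*z + 5*cos(z), -12*x**3 - 3*x*z + 2*x*sin(x*y) + 5*y*z + 3*sin(y))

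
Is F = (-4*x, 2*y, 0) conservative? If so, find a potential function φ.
Yes, F is conservative. φ = -2*x**2 + y**2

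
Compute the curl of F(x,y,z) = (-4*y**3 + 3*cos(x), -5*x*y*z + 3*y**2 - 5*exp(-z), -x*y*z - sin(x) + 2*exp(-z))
(5*x*y - x*z - 5*exp(-z), y*z + cos(x), y*(12*y - 5*z))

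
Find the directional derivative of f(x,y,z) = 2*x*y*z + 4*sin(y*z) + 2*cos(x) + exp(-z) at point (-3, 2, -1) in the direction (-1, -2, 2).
-32/3 + 8*cos(2) - 2*E/3 - 2*sin(3)/3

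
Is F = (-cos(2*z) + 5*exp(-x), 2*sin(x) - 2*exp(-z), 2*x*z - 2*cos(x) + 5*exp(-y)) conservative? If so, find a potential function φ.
No, ∇×F = (-2*exp(-z) - 5*exp(-y), -2*z - 2*sin(x) + 2*sin(2*z), 2*cos(x)) ≠ 0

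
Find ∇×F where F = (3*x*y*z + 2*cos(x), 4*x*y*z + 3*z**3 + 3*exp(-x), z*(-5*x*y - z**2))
(-4*x*y - 5*x*z - 9*z**2, y*(3*x + 5*z), -3*x*z + 4*y*z - 3*exp(-x))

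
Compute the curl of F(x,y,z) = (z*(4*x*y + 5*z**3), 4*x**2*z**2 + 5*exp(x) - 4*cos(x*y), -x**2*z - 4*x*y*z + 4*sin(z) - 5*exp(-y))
(-8*x**2*z - 4*x*z + 5*exp(-y), 4*x*y + 2*x*z + 4*y*z + 20*z**3, 8*x*z**2 - 4*x*z + 4*y*sin(x*y) + 5*exp(x))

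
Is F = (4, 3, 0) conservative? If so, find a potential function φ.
Yes, F is conservative. φ = 4*x + 3*y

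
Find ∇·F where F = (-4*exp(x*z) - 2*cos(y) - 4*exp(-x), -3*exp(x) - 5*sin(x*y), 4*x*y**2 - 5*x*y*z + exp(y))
-5*x*y - 5*x*cos(x*y) - 4*z*exp(x*z) + 4*exp(-x)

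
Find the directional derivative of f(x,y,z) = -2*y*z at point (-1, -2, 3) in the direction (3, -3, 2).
13*sqrt(22)/11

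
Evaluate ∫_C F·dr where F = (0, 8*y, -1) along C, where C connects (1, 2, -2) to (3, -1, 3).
-17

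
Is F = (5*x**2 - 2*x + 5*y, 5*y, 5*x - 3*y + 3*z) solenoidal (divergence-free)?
No, ∇·F = 10*x + 6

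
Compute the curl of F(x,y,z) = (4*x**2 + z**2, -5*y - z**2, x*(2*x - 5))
(2*z, -4*x + 2*z + 5, 0)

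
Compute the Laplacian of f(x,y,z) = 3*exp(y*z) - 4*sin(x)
3*y**2*exp(y*z) + 3*z**2*exp(y*z) + 4*sin(x)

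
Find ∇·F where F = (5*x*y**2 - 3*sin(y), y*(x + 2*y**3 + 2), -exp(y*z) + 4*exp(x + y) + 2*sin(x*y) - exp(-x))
x + 8*y**3 + 5*y**2 - y*exp(y*z) + 2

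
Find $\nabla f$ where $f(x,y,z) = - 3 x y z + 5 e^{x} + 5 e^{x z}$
(-3*y*z + 5*z*exp(x*z) + 5*exp(x), -3*x*z, x*(-3*y + 5*exp(x*z)))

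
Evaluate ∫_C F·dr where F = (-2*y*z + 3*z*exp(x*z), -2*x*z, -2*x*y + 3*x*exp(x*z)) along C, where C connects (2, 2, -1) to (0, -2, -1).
-5 - 3*exp(-2)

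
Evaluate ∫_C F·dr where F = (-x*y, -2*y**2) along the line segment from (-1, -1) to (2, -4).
48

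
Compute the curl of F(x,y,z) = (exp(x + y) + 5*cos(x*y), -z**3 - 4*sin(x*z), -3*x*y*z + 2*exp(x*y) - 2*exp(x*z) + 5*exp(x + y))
(-3*x*z + 2*x*exp(x*y) + 4*x*cos(x*z) + 3*z**2 + 5*exp(x + y), 3*y*z - 2*y*exp(x*y) + 2*z*exp(x*z) - 5*exp(x + y), 5*x*sin(x*y) - 4*z*cos(x*z) - exp(x + y))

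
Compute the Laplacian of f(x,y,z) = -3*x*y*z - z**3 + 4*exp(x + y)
-6*z + 8*exp(x + y)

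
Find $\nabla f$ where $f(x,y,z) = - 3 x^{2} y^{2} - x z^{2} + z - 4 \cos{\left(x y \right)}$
(-6*x*y**2 + 4*y*sin(x*y) - z**2, 2*x*(-3*x*y + 2*sin(x*y)), -2*x*z + 1)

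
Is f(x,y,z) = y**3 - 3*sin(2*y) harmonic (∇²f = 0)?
No, ∇²f = 6*y + 12*sin(2*y)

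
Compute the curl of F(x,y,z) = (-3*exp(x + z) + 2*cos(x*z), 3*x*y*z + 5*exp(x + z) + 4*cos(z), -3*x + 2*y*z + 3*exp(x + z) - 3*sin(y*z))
(-3*x*y - 3*z*cos(y*z) + 2*z - 5*exp(x + z) + 4*sin(z), -2*x*sin(x*z) - 6*exp(x + z) + 3, 3*y*z + 5*exp(x + z))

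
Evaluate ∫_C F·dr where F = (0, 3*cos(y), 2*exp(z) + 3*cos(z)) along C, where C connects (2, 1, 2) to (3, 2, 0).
-2*exp(2) - 3*sin(1) + 2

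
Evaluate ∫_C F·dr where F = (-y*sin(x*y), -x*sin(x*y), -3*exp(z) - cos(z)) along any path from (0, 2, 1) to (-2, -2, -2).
-1 + cos(4) - 3*exp(-2) + sin(1) + sin(2) + 3*E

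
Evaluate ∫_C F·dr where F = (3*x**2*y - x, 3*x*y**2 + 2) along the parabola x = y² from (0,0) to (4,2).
4372/35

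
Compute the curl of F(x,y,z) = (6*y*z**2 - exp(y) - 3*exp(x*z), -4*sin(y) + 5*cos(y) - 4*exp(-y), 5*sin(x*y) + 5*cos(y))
(5*x*cos(x*y) - 5*sin(y), -3*x*exp(x*z) + 12*y*z - 5*y*cos(x*y), -6*z**2 + exp(y))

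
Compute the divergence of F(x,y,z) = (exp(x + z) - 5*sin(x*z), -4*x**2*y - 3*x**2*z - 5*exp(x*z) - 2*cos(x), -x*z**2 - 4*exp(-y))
-4*x**2 - 2*x*z - 5*z*cos(x*z) + exp(x + z)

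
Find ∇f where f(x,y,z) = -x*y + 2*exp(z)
(-y, -x, 2*exp(z))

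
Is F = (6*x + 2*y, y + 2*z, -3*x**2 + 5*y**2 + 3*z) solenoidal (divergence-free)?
No, ∇·F = 10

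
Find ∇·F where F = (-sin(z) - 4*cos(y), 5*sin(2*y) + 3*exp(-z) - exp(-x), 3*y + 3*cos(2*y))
10*cos(2*y)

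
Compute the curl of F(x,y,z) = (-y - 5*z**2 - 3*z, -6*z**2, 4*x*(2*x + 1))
(12*z, -16*x - 10*z - 7, 1)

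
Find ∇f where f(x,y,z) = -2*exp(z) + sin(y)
(0, cos(y), -2*exp(z))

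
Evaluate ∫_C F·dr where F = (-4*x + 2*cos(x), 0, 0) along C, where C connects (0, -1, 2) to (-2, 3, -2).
-8 - 2*sin(2)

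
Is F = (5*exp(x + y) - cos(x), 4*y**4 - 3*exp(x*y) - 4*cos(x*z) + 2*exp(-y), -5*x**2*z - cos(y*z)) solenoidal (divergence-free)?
No, ∇·F = -5*x**2 - 3*x*exp(x*y) + 16*y**3 + y*sin(y*z) + 5*exp(x + y) + sin(x) - 2*exp(-y)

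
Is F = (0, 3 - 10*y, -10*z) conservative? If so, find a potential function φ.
Yes, F is conservative. φ = -5*y**2 + 3*y - 5*z**2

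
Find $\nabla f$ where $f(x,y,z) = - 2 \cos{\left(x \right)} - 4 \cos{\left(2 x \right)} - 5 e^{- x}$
(16*sin(x)*cos(x) + 2*sin(x) + 5*exp(-x), 0, 0)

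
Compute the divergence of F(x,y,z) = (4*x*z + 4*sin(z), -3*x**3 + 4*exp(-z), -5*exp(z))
4*z - 5*exp(z)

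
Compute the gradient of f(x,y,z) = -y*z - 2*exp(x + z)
(-2*exp(x + z), -z, -y - 2*exp(x + z))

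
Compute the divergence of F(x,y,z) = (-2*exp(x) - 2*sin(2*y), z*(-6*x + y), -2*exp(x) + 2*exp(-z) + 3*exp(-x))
z - 2*exp(x) - 2*exp(-z)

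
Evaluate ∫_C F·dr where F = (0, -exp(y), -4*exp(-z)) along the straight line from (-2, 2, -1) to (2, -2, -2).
(-1 + (-4 + 5*E)*exp(3))*exp(-2)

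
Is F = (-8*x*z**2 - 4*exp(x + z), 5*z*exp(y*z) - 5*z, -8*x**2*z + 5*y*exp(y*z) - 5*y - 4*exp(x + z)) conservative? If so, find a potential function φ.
Yes, F is conservative. φ = -4*x**2*z**2 - 5*y*z + 5*exp(y*z) - 4*exp(x + z)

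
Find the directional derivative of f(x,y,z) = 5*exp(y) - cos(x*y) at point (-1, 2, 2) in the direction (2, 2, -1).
-2*sin(2)/3 + 10*exp(2)/3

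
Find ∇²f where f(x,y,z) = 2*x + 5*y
0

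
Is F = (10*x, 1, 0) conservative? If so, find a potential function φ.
Yes, F is conservative. φ = 5*x**2 + y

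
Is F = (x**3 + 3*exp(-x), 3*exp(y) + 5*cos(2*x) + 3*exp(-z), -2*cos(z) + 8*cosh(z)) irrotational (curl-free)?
No, ∇×F = (3*exp(-z), 0, -10*sin(2*x))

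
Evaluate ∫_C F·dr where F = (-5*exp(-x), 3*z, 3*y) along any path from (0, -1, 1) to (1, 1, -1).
-5 + 5*exp(-1)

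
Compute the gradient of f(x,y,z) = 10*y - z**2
(0, 10, -2*z)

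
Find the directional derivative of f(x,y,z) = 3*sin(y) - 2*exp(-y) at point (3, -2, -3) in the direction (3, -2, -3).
-sqrt(22)*(3*cos(2) + 2*exp(2))/11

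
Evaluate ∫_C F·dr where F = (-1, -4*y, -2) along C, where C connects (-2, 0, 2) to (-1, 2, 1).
-7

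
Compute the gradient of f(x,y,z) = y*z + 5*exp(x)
(5*exp(x), z, y)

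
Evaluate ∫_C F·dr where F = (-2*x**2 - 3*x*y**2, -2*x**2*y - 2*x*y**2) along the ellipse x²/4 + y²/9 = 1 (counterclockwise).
-27*pi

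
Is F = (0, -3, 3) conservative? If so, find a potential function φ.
Yes, F is conservative. φ = -3*y + 3*z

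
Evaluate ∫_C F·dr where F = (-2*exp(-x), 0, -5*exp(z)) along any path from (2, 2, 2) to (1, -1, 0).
-5 - 2*exp(-2) + 2*exp(-1) + 5*exp(2)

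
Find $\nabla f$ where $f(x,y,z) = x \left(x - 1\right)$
(2*x - 1, 0, 0)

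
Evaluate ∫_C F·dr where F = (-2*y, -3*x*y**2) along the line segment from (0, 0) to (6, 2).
-48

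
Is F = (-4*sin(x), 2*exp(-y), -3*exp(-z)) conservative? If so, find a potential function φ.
Yes, F is conservative. φ = 4*cos(x) + 3*exp(-z) - 2*exp(-y)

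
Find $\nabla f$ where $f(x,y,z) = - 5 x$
(-5, 0, 0)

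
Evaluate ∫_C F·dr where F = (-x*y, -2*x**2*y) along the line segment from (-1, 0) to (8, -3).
-198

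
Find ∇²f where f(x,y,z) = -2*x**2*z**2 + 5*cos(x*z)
(-x**2 - z**2)*(5*cos(x*z) + 4)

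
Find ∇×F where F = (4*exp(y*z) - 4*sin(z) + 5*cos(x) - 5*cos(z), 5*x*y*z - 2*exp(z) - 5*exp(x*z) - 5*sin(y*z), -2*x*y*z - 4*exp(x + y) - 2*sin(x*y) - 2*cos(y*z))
(-5*x*y - 2*x*z + 5*x*exp(x*z) - 2*x*cos(x*y) + 5*y*cos(y*z) + 2*z*sin(y*z) + 2*exp(z) - 4*exp(x + y), 2*y*z + 4*y*exp(y*z) + 2*y*cos(x*y) + 4*exp(x + y) + 5*sin(z) - 4*cos(z), z*(5*y - 5*exp(x*z) - 4*exp(y*z)))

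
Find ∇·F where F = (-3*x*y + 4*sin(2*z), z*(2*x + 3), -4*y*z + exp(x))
-7*y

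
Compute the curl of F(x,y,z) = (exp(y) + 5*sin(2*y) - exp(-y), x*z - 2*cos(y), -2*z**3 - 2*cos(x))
(-x, -2*sin(x), z - 10*cos(2*y) - 2*cosh(y))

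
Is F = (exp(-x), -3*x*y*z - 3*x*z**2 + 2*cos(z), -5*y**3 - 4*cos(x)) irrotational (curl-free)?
No, ∇×F = (3*x*y + 6*x*z - 15*y**2 + 2*sin(z), -4*sin(x), 3*z*(-y - z))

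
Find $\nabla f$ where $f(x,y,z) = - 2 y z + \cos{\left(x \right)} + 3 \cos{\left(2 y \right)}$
(-sin(x), -2*z - 6*sin(2*y), -2*y)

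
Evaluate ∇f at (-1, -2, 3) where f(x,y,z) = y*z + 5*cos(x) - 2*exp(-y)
(5*sin(1), 3 + 2*exp(2), -2)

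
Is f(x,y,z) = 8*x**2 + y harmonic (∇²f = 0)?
No, ∇²f = 16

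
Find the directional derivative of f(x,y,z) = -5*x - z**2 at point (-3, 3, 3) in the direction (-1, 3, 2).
-sqrt(14)/2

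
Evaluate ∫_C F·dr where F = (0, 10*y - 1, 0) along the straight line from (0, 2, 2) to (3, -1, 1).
-12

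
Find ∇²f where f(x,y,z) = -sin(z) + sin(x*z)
-x**2*sin(x*z) - z**2*sin(x*z) + sin(z)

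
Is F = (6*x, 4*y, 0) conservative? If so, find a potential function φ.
Yes, F is conservative. φ = 3*x**2 + 2*y**2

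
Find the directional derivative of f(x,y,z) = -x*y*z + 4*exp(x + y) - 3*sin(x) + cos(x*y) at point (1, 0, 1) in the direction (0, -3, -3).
sqrt(2)*(1 - 4*E)/2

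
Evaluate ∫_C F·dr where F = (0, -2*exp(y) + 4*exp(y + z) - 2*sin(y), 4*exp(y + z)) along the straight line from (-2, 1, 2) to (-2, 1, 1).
4*(1 - E)*exp(2)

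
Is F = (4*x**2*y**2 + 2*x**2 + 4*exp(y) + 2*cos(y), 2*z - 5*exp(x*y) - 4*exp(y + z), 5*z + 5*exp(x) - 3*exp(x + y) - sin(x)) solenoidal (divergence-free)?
No, ∇·F = 8*x*y**2 - 5*x*exp(x*y) + 4*x - 4*exp(y + z) + 5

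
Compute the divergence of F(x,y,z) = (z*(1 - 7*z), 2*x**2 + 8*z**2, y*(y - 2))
0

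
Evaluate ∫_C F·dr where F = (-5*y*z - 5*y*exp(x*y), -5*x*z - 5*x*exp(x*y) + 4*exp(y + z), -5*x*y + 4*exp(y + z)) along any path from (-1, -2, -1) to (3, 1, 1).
-5*exp(3) - 25 - 4*exp(-3) + 9*exp(2)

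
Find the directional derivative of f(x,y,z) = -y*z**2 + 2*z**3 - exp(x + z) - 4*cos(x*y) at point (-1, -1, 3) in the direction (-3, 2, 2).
sqrt(17)*(4*sin(1) + exp(2) + 102)/17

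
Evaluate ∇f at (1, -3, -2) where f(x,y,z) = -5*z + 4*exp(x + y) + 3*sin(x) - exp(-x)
(exp(-1) + 4*exp(-2) + 3*cos(1), 4*exp(-2), -5)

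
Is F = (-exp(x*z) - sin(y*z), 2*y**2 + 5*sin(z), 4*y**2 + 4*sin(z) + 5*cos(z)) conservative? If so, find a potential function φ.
No, ∇×F = (8*y - 5*cos(z), -x*exp(x*z) - y*cos(y*z), z*cos(y*z)) ≠ 0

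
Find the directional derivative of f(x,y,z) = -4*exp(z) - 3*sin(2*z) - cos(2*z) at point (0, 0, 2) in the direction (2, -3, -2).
4*sqrt(17)*(3*cos(4) - sin(4) + 2*exp(2))/17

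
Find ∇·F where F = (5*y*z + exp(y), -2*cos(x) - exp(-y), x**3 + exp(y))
exp(-y)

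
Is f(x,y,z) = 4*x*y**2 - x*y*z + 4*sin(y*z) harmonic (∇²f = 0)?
No, ∇²f = 8*x - 4*y**2*sin(y*z) - 4*z**2*sin(y*z)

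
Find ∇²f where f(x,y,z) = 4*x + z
0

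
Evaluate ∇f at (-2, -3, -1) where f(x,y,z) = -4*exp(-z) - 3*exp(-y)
(0, 3*exp(3), 4*E)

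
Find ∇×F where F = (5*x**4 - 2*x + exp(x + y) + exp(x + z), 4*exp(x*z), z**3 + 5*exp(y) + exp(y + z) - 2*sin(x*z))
(-4*x*exp(x*z) + 5*exp(y) + exp(y + z), 2*z*cos(x*z) + exp(x + z), 4*z*exp(x*z) - exp(x + y))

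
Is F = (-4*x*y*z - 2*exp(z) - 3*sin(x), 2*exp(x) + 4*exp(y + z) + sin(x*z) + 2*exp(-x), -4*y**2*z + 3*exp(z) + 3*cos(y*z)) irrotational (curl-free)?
No, ∇×F = (-x*cos(x*z) - 8*y*z - 3*z*sin(y*z) - 4*exp(y + z), -4*x*y - 2*exp(z), 4*x*z + z*cos(x*z) + 4*sinh(x))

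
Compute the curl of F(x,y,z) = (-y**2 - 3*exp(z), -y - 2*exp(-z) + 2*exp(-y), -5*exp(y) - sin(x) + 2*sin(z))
(-5*exp(y) - 2*exp(-z), -3*exp(z) + cos(x), 2*y)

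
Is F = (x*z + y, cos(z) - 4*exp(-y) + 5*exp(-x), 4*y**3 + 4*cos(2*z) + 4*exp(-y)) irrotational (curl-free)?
No, ∇×F = (12*y**2 + sin(z) - 4*exp(-y), x, -1 - 5*exp(-x))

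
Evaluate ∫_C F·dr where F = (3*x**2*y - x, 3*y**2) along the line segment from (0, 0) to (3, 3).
333/4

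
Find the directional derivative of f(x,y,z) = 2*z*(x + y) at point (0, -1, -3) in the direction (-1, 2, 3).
-6*sqrt(14)/7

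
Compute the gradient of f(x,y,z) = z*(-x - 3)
(-z, 0, -x - 3)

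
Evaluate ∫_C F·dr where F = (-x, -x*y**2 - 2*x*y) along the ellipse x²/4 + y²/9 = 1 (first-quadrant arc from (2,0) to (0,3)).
-27*pi/8 - 10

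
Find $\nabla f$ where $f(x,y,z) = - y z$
(0, -z, -y)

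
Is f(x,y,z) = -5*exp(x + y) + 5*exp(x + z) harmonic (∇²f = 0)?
No, ∇²f = -10*exp(x + y) + 10*exp(x + z)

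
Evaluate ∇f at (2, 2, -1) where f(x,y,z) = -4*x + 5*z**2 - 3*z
(-4, 0, -13)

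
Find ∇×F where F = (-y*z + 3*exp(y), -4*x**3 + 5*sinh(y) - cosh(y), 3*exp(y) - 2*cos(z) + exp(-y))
(3*exp(y) - exp(-y), -y, -12*x**2 + z - 3*exp(y))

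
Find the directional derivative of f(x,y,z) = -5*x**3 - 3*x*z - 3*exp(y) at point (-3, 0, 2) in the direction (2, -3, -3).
-150*sqrt(22)/11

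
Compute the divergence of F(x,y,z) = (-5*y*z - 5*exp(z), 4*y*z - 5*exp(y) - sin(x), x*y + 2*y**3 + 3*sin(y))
4*z - 5*exp(y)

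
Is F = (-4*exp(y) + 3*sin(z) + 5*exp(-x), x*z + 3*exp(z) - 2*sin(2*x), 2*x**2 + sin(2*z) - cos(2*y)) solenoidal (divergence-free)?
No, ∇·F = 2*cos(2*z) - 5*exp(-x)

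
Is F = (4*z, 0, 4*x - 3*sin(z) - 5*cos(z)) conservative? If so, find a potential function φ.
Yes, F is conservative. φ = 4*x*z - 5*sin(z) + 3*cos(z)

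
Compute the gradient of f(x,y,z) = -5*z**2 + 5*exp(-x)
(-5*exp(-x), 0, -10*z)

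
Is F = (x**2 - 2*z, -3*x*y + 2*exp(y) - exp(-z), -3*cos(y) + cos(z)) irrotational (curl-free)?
No, ∇×F = (3*sin(y) - exp(-z), -2, -3*y)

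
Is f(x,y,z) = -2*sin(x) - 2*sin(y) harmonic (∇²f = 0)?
No, ∇²f = 2*sin(x) + 2*sin(y)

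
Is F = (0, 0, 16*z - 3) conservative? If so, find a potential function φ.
Yes, F is conservative. φ = z*(8*z - 3)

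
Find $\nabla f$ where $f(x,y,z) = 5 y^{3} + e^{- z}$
(0, 15*y**2, -exp(-z))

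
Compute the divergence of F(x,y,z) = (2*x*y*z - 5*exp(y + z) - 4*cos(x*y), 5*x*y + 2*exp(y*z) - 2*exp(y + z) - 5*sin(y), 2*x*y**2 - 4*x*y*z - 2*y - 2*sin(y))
-4*x*y + 5*x + 2*y*z + 4*y*sin(x*y) + 2*z*exp(y*z) - 2*exp(y + z) - 5*cos(y)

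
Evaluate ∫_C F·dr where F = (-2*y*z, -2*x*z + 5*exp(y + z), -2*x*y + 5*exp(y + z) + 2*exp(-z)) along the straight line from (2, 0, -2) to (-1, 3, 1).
-2*exp(-1) - 5*exp(-2) + 6 + 2*exp(2) + 5*exp(4)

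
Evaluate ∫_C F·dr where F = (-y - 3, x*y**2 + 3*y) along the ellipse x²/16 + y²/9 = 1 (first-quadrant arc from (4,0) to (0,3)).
51/2 + 39*pi/4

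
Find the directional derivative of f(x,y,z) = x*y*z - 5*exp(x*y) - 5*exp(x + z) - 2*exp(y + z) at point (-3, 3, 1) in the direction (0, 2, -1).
sqrt(5)*(-2*exp(13) + 30 + 5*exp(7) + 3*exp(9))*exp(-9)/5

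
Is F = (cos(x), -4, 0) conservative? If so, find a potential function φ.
Yes, F is conservative. φ = -4*y + sin(x)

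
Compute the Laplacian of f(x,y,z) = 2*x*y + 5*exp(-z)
5*exp(-z)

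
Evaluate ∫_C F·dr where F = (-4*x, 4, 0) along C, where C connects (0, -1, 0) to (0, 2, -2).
12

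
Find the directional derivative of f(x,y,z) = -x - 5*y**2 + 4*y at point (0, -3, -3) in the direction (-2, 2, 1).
70/3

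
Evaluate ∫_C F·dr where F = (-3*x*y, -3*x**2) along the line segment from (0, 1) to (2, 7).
-54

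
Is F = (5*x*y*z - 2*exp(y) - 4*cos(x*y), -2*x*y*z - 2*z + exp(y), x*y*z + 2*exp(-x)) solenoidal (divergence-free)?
No, ∇·F = x*y - 2*x*z + 5*y*z + 4*y*sin(x*y) + exp(y)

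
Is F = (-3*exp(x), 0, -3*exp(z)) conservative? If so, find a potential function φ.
Yes, F is conservative. φ = -3*exp(x) - 3*exp(z)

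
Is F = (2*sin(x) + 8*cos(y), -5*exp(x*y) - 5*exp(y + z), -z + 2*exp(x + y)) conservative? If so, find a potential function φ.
No, ∇×F = (2*exp(x + y) + 5*exp(y + z), -2*exp(x + y), -5*y*exp(x*y) + 8*sin(y)) ≠ 0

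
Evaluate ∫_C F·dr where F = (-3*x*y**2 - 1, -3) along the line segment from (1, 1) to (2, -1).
7/2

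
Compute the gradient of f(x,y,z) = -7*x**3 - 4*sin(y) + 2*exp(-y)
(-21*x**2, -4*cos(y) - 2*exp(-y), 0)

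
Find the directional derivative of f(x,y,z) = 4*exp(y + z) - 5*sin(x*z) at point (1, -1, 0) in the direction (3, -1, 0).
-2*sqrt(10)*exp(-1)/5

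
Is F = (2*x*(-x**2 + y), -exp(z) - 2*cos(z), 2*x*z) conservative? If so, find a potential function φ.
No, ∇×F = (exp(z) - 2*sin(z), -2*z, -2*x) ≠ 0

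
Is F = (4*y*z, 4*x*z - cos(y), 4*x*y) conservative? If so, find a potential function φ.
Yes, F is conservative. φ = 4*x*y*z - sin(y)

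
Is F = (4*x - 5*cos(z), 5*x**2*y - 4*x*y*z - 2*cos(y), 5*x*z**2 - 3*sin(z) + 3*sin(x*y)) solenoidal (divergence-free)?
No, ∇·F = 5*x**2 + 6*x*z + 2*sin(y) - 3*cos(z) + 4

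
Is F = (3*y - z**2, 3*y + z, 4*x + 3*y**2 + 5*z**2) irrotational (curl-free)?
No, ∇×F = (6*y - 1, -2*z - 4, -3)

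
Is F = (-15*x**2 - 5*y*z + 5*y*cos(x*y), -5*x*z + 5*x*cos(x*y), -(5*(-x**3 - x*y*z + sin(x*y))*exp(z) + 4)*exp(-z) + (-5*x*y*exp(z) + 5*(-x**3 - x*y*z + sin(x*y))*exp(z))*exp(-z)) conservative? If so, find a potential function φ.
Yes, F is conservative. φ = (5*(-x**3 - x*y*z + sin(x*y))*exp(z) + 4)*exp(-z)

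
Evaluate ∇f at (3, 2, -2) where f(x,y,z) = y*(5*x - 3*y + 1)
(10, 4, 0)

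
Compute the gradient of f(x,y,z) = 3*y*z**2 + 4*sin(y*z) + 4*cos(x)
(-4*sin(x), z*(3*z + 4*cos(y*z)), 2*y*(3*z + 2*cos(y*z)))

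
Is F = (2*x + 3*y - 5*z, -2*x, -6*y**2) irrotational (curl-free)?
No, ∇×F = (-12*y, -5, -5)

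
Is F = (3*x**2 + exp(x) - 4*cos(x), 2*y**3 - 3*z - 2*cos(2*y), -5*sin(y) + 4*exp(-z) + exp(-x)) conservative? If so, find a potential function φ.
No, ∇×F = (3 - 5*cos(y), exp(-x), 0) ≠ 0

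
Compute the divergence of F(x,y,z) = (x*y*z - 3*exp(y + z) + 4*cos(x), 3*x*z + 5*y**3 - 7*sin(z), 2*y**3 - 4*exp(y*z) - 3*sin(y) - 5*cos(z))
15*y**2 + y*z - 4*y*exp(y*z) - 4*sin(x) + 5*sin(z)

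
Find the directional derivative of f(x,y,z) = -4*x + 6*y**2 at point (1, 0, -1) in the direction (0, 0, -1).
0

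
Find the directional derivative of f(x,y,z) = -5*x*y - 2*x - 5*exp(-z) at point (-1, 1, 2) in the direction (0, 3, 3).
5*sqrt(2)*(1 + exp(2))*exp(-2)/2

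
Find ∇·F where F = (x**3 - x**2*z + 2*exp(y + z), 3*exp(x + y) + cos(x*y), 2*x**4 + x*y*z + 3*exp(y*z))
3*x**2 + x*y - 2*x*z - x*sin(x*y) + 3*y*exp(y*z) + 3*exp(x + y)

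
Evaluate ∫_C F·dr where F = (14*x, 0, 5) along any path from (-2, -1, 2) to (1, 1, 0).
-31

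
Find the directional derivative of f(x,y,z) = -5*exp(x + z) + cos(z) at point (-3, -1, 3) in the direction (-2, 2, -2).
sqrt(3)*(sin(3) + 10)/3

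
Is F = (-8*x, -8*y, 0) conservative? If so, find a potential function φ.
Yes, F is conservative. φ = -4*x**2 - 4*y**2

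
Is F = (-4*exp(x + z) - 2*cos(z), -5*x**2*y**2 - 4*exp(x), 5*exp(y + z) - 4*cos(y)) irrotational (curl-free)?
No, ∇×F = (5*exp(y + z) + 4*sin(y), -4*exp(x + z) + 2*sin(z), -10*x*y**2 - 4*exp(x))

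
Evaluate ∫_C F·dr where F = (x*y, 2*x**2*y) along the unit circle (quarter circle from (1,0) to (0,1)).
1/6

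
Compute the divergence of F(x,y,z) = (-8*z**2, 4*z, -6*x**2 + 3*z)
3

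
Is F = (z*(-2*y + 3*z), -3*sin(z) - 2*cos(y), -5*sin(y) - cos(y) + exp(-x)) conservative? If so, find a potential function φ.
No, ∇×F = (sin(y) - 5*cos(y) + 3*cos(z), -2*y + 6*z + exp(-x), 2*z) ≠ 0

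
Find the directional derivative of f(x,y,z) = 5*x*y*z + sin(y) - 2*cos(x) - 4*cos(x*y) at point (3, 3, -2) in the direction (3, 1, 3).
sqrt(19)*(cos(3) + 6*sin(3) + 15 + 48*sin(9))/19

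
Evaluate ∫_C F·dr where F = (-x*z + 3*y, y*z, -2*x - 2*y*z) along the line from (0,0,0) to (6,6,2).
26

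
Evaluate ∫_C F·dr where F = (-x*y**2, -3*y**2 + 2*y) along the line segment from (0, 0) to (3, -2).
3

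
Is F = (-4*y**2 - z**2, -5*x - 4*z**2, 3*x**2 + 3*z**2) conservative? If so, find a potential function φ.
No, ∇×F = (8*z, -6*x - 2*z, 8*y - 5) ≠ 0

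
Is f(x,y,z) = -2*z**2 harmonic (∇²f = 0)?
No, ∇²f = -4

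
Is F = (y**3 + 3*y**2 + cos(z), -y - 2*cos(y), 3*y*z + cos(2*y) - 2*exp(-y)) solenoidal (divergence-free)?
No, ∇·F = 3*y + 2*sin(y) - 1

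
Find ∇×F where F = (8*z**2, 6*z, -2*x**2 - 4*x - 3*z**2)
(-6, 4*x + 16*z + 4, 0)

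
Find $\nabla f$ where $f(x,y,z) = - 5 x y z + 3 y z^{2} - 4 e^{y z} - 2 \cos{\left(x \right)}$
(-5*y*z + 2*sin(x), z*(-5*x + 3*z - 4*exp(y*z)), y*(-5*x + 6*z - 4*exp(y*z)))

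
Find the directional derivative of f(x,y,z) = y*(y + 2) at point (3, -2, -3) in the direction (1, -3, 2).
3*sqrt(14)/7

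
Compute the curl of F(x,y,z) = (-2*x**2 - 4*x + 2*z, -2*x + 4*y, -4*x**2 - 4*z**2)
(0, 8*x + 2, -2)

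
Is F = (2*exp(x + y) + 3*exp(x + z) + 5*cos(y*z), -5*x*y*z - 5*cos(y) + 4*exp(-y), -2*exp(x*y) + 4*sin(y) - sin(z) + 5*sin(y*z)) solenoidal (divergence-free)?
No, ∇·F = ((-5*x*z + 5*y*cos(y*z) + 2*exp(x + y) + 3*exp(x + z) + 5*sin(y) - cos(z))*exp(y) - 4)*exp(-y)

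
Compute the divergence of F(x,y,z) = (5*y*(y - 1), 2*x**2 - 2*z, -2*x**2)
0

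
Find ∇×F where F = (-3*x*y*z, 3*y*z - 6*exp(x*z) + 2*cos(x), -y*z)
(6*x*exp(x*z) - 3*y - z, -3*x*y, 3*x*z - 6*z*exp(x*z) - 2*sin(x))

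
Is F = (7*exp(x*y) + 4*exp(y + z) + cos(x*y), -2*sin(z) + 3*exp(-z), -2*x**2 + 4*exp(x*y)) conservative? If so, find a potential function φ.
No, ∇×F = (4*x*exp(x*y) + 2*cos(z) + 3*exp(-z), 4*x - 4*y*exp(x*y) + 4*exp(y + z), -7*x*exp(x*y) + x*sin(x*y) - 4*exp(y + z)) ≠ 0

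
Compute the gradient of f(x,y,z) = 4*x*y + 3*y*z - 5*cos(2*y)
(4*y, 4*x + 3*z + 10*sin(2*y), 3*y)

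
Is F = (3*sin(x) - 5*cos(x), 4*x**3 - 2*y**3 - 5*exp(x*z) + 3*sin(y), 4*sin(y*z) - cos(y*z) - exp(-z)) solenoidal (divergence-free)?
No, ∇·F = -6*y**2 + y*sin(y*z) + 4*y*cos(y*z) + 5*sin(x) + 3*cos(x) + 3*cos(y) + exp(-z)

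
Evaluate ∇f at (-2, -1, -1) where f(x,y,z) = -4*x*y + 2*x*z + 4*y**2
(2, 0, -4)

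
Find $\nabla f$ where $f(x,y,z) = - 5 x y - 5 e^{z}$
(-5*y, -5*x, -5*exp(z))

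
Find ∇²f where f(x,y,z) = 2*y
0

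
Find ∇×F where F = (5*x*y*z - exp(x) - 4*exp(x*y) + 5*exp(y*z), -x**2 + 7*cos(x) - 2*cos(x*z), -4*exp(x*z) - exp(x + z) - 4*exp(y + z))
(-2*x*sin(x*z) - 4*exp(y + z), 5*x*y + 5*y*exp(y*z) + 4*z*exp(x*z) + exp(x + z), -5*x*z + 4*x*exp(x*y) - 2*x - 5*z*exp(y*z) + 2*z*sin(x*z) - 7*sin(x))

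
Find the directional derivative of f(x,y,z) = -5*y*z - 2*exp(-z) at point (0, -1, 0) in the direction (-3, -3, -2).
-7*sqrt(22)/11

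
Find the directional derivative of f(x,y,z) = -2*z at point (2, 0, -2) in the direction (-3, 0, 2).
-4*sqrt(13)/13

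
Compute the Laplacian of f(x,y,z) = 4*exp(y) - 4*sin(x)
4*exp(y) + 4*sin(x)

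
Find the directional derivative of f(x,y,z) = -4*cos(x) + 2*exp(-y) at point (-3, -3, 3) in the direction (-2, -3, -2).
2*sqrt(17)*(4*sin(3) + 3*exp(3))/17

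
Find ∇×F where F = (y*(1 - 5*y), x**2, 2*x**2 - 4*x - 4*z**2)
(0, 4 - 4*x, 2*x + 10*y - 1)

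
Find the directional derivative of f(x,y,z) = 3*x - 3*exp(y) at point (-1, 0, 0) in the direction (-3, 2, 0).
-15*sqrt(13)/13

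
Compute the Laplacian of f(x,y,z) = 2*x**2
4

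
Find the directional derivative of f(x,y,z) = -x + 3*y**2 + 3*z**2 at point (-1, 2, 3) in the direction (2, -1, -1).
-16*sqrt(6)/3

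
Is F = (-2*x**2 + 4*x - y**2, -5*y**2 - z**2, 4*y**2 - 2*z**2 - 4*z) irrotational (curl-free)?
No, ∇×F = (8*y + 2*z, 0, 2*y)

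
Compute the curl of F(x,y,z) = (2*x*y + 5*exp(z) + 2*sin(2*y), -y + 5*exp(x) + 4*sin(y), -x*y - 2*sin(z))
(-x, y + 5*exp(z), -2*x + 5*exp(x) - 4*cos(2*y))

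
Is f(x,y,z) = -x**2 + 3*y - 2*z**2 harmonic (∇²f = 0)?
No, ∇²f = -6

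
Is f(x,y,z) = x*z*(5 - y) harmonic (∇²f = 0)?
Yes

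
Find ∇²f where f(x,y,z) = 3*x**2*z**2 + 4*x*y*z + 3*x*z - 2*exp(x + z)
6*x**2 + 6*z**2 - 4*exp(x + z)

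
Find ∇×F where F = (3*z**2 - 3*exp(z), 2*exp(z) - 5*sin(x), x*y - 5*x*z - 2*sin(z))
(x - 2*exp(z), -y + 11*z - 3*exp(z), -5*cos(x))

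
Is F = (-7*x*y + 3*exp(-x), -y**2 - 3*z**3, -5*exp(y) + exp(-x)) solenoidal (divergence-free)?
No, ∇·F = -9*y - 3*exp(-x)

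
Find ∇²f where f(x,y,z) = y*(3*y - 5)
6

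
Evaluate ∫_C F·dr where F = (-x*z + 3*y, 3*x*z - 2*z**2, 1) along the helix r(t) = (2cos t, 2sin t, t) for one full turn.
4*pi*(-7 + 3*pi)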